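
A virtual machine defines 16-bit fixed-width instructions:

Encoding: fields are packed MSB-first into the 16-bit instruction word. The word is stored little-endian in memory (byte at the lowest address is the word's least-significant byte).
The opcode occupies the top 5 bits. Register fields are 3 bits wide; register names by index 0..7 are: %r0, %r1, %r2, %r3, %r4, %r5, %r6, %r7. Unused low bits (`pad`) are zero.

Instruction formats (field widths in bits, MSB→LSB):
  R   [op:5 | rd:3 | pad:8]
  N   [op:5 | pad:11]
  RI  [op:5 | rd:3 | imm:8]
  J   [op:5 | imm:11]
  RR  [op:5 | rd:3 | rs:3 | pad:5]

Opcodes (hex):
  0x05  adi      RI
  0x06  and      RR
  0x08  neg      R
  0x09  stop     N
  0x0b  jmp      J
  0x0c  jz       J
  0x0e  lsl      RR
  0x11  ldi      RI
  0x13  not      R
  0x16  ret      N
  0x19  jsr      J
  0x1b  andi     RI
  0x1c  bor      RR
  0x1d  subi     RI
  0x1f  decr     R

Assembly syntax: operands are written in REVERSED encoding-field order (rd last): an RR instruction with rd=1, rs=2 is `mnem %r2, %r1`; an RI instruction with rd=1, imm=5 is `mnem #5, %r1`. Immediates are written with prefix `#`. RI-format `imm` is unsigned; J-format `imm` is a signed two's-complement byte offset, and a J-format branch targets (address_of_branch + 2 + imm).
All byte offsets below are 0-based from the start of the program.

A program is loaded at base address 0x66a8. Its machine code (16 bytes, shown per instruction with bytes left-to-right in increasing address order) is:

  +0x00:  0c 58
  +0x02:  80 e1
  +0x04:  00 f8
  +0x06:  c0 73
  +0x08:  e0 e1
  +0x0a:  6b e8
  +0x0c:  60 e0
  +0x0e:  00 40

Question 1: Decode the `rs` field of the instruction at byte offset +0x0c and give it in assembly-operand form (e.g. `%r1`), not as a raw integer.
%r3

@+0c  little-endian(60 e0) = 0xe060
  opcode bits[15:11]=0x1c: bor/RR
  [10:8] rd=0 = %r0
  [7:5] rs=3 = %r3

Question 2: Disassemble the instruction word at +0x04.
decr %r0

off 0x04: read 00 f8 as little → 0xf800
  top 5b → 0x1f → decr [R]
  [10:8] rd=0 = %r0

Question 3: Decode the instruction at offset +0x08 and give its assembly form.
bor %r7, %r1

[08] e0 e1 → 0xe1e0
  op=0xe1e0>>11=0x1c ⇒ bor (RR)
  rd@[10:8]=0x1 ⇒ %r1
  rs@[7:5]=0x7 ⇒ %r7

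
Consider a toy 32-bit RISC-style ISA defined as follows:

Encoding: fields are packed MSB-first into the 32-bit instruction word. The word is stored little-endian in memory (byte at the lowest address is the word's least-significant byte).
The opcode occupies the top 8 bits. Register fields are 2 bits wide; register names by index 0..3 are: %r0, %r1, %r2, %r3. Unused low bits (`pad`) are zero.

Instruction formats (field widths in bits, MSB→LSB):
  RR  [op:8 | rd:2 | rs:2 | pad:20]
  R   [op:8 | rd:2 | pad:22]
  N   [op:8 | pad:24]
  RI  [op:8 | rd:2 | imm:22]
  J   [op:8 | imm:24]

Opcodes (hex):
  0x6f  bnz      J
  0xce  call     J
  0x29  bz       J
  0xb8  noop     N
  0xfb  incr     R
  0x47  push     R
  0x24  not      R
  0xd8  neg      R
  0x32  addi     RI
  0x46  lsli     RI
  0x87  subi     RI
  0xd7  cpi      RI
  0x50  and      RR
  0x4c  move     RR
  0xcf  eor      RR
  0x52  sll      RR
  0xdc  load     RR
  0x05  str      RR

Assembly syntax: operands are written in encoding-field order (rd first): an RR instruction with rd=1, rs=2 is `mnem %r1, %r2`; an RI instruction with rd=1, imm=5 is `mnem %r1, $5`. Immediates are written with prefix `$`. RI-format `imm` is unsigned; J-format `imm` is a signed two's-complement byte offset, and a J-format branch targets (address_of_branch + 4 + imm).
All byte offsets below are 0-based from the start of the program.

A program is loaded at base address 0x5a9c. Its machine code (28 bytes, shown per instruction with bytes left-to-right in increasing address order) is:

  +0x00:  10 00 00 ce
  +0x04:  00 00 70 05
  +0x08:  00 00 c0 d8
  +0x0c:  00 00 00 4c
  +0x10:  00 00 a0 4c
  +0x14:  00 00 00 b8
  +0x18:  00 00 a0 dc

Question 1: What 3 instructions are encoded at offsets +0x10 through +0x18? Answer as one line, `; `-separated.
[10] 00 00 a0 4c → 0x4ca00000
  top 8b → 0x4c → move [RR]
  rd: (w>>22)&0x3=0x2 → %r2
  rs: (w>>20)&0x3=0x2 → %r2
[14] 00 00 00 b8 → 0xb8000000
  top 8b → 0xb8 → noop [N]
[18] 00 00 a0 dc → 0xdca00000
  top 8b → 0xdc → load [RR]
  rd: (w>>22)&0x3=0x2 → %r2
  rs: (w>>20)&0x3=0x2 → %r2

move %r2, %r2; noop; load %r2, %r2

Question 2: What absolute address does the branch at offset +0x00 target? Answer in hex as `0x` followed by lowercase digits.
0x5ab0

@+00  little-endian(10 00 00 ce) = 0xce000010
  top 8b → 0xce → call [J]
  imm: (w>>0)&0xffffff=0x10 → $16
  target = base 0x5a9c + off 0x00 + 4 + imm 16 = 0x5ab0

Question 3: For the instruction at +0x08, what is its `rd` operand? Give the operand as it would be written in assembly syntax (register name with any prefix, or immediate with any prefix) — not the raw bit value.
%r3

@+08  little-endian(00 00 c0 d8) = 0xd8c00000
  opcode bits[31:24]=0xd8: neg/R
  rd: (w>>22)&0x3=0x3 → %r3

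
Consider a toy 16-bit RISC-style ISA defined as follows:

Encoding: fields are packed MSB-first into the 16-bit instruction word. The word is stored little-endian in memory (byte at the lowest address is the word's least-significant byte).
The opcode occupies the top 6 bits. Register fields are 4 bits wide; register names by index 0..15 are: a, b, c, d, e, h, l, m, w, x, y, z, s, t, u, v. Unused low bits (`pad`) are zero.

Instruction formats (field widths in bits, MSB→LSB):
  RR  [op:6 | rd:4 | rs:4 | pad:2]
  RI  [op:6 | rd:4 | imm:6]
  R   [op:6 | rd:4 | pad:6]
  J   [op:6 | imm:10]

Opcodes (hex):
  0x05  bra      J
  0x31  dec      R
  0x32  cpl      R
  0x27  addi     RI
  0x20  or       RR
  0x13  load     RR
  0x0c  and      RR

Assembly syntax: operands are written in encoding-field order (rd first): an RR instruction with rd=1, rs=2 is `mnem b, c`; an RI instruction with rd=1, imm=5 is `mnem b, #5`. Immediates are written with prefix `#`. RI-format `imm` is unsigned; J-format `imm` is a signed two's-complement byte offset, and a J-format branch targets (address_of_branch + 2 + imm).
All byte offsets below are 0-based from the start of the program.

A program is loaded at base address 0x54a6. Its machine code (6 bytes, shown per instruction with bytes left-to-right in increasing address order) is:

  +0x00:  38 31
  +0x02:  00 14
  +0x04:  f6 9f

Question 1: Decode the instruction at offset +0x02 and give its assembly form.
bra #0

@+02  little-endian(00 14) = 0x1400
  top 6b → 0x5 → bra [J]
  imm: (w>>0)&0x3ff=0x0 → #0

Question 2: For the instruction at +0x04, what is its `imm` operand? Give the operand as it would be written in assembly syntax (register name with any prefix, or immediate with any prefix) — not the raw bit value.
@+04  little-endian(f6 9f) = 0x9ff6
  top 6b → 0x27 → addi [RI]
  [9:6] rd=15 = v
  [5:0] imm=54 = #54

#54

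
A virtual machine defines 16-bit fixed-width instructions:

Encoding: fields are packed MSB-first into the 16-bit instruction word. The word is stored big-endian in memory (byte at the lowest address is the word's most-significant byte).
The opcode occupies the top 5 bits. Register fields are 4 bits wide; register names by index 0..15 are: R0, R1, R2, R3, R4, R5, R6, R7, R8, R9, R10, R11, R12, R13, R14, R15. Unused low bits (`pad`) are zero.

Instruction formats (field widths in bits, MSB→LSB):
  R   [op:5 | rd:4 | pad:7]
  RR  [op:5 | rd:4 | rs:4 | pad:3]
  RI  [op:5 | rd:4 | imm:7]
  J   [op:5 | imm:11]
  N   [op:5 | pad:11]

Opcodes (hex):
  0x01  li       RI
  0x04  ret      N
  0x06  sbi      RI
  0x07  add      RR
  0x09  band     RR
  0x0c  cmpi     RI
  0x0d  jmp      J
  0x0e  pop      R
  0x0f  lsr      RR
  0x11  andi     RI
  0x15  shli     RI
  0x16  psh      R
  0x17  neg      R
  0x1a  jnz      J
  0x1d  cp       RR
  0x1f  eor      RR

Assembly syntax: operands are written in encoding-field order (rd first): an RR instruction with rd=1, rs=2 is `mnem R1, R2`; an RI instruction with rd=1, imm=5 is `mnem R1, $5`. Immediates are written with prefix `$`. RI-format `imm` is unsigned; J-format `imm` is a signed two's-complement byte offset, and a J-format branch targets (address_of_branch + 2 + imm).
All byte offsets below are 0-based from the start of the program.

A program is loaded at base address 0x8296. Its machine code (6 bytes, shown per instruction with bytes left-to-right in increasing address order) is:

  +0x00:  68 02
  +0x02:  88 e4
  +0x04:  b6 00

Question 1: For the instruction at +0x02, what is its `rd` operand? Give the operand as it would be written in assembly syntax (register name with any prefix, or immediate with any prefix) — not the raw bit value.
R1

@+02  big-endian(88 e4) = 0x88e4
  top 5b → 0x11 → andi [RI]
  [10:7] rd=1 = R1
  [6:0] imm=100 = $100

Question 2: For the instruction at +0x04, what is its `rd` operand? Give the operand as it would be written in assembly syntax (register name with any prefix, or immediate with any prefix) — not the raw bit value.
R12

[04] b6 00 → 0xb600
  op=0xb600>>11=0x16 ⇒ psh (R)
  [10:7] rd=12 = R12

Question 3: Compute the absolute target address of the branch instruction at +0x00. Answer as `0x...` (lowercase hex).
[00] 68 02 → 0x6802
  op=0x6802>>11=0xd ⇒ jmp (J)
  imm: (w>>0)&0x7ff=0x2 → $2
  target = base 0x8296 + off 0x00 + 2 + imm 2 = 0x829a

0x829a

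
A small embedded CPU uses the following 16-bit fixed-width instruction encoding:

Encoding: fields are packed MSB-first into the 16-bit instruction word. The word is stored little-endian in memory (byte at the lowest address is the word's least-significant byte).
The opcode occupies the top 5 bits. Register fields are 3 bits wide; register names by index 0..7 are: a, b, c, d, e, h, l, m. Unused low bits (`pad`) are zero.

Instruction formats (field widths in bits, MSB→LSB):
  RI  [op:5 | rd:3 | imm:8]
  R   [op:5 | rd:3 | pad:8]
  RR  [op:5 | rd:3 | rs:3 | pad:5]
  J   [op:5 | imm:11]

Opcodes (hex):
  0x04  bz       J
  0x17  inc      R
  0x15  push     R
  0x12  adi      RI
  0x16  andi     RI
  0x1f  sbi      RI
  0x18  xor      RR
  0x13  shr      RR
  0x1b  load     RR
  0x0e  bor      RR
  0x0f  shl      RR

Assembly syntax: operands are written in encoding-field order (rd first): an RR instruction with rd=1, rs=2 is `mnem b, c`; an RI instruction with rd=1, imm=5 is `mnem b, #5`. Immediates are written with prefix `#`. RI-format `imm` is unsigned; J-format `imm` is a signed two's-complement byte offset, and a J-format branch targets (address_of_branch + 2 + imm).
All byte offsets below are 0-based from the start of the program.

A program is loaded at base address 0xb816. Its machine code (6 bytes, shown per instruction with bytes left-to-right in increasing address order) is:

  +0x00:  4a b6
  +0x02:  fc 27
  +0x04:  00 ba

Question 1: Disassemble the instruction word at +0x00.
andi l, #74

+0x00: 4a b6 ⇒ word 0xb64a (little)
  op=0xb64a>>11=0x16 ⇒ andi (RI)
  [10:8] rd=6 = l
  [7:0] imm=74 = #74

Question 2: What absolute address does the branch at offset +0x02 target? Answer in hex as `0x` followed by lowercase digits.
0xb816

@+02  little-endian(fc 27) = 0x27fc
  op=0x27fc>>11=0x4 ⇒ bz (J)
  imm@[10:0]=0x7fc (s11→-4) ⇒ #-4
  target = base 0xb816 + off 0x02 + 2 + imm -4 = 0xb816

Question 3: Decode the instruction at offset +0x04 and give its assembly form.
@+04  little-endian(00 ba) = 0xba00
  top 5b → 0x17 → inc [R]
  rd: (w>>8)&0x7=0x2 → c

inc c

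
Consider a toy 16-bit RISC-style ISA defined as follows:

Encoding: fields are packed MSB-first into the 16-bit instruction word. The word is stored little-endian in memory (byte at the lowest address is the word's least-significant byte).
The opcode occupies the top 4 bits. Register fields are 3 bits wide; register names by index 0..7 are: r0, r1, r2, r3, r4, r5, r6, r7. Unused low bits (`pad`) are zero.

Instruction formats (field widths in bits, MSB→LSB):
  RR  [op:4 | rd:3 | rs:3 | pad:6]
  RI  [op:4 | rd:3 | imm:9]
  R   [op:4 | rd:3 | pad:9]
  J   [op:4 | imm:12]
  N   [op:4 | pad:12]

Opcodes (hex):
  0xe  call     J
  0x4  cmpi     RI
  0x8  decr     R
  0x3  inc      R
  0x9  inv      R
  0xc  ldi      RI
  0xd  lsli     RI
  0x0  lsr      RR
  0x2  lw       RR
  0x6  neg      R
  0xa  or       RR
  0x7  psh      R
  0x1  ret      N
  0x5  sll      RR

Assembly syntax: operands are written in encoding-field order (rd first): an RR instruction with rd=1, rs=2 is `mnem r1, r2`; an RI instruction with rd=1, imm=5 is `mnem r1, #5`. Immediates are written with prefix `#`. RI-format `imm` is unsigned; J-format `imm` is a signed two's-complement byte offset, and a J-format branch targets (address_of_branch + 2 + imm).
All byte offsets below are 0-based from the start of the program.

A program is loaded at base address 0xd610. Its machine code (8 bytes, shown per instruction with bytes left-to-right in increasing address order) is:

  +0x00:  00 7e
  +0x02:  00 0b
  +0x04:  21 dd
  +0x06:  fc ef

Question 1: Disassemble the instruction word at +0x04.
lsli r6, #289

off 0x04: read 21 dd as little → 0xdd21
  top 4b → 0xd → lsli [RI]
  rd: (w>>9)&0x7=0x6 → r6
  imm: (w>>0)&0x1ff=0x121 → #289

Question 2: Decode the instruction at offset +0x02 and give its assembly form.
@+02  little-endian(00 0b) = 0x0b00
  top 4b → 0x0 → lsr [RR]
  rd: (w>>9)&0x7=0x5 → r5
  rs: (w>>6)&0x7=0x4 → r4

lsr r5, r4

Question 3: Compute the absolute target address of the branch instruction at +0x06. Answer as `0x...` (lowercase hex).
@+06  little-endian(fc ef) = 0xeffc
  op=0xeffc>>12=0xe ⇒ call (J)
  imm@[11:0]=0xffc (s12→-4) ⇒ #-4
  target = base 0xd610 + off 0x06 + 2 + imm -4 = 0xd614

0xd614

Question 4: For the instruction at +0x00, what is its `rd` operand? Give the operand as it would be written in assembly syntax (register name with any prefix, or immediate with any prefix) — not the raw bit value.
off 0x00: read 00 7e as little → 0x7e00
  opcode bits[15:12]=0x7: psh/R
  [11:9] rd=7 = r7

r7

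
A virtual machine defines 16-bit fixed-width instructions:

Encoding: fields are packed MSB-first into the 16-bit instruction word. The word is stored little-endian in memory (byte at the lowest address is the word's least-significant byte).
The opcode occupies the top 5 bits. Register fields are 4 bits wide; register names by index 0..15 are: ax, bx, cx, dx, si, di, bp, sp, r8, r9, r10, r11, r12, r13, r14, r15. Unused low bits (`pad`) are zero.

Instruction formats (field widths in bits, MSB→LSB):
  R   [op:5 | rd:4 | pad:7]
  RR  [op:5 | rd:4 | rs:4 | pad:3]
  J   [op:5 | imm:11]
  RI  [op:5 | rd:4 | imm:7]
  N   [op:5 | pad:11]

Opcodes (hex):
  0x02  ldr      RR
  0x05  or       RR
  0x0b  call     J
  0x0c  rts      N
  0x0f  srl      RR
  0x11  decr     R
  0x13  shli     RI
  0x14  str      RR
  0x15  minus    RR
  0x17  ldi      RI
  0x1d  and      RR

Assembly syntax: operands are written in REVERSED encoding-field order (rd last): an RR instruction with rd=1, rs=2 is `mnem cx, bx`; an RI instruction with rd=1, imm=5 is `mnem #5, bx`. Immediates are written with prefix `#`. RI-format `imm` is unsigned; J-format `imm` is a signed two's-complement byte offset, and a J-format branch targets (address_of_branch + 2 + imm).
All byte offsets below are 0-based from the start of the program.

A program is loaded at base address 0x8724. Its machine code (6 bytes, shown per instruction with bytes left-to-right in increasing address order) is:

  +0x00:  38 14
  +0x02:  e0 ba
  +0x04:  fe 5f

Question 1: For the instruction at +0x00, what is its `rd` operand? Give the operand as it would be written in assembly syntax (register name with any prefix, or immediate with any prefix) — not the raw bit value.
r8

+0x00: 38 14 ⇒ word 0x1438 (little)
  top 5b → 0x2 → ldr [RR]
  rd@[10:7]=0x8 ⇒ r8
  rs@[6:3]=0x7 ⇒ sp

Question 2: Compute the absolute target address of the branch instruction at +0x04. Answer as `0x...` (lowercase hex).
+0x04: fe 5f ⇒ word 0x5ffe (little)
  op=0x5ffe>>11=0xb ⇒ call (J)
  imm: (w>>0)&0x7ff=0x7fe (s11→-2) → #-2
  target = base 0x8724 + off 0x04 + 2 + imm -2 = 0x8728

0x8728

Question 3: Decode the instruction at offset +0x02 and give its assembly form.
@+02  little-endian(e0 ba) = 0xbae0
  top 5b → 0x17 → ldi [RI]
  rd: (w>>7)&0xf=0x5 → di
  imm: (w>>0)&0x7f=0x60 → #96

ldi #96, di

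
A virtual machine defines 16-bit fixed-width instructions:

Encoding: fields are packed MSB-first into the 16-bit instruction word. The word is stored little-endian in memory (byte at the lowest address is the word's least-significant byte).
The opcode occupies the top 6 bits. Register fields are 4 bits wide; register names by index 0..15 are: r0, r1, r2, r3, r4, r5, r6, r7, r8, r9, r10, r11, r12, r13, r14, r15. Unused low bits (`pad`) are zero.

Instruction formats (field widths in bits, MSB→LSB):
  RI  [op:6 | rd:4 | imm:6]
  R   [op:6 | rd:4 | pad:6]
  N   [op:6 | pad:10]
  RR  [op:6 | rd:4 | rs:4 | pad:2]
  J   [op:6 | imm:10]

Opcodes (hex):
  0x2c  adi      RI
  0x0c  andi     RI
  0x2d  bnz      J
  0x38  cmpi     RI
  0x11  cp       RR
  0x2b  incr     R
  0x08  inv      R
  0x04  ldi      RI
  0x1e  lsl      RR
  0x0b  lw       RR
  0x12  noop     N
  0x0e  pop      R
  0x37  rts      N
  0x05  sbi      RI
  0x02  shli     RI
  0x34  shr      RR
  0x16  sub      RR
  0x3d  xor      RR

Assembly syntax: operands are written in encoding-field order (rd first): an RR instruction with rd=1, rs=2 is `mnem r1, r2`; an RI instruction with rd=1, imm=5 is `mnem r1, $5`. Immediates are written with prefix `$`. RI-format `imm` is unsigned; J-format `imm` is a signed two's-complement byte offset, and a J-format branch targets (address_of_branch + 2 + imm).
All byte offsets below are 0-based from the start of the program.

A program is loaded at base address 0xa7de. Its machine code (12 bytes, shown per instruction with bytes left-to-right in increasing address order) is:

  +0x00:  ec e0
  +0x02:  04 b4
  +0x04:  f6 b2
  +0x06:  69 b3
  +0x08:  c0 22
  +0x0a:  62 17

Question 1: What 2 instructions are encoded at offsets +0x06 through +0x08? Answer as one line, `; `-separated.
adi r13, $41; inv r11

[06] 69 b3 → 0xb369
  op=0xb369>>10=0x2c ⇒ adi (RI)
  rd@[9:6]=0xd ⇒ r13
  imm@[5:0]=0x29 ⇒ $41
[08] c0 22 → 0x22c0
  op=0x22c0>>10=0x8 ⇒ inv (R)
  rd@[9:6]=0xb ⇒ r11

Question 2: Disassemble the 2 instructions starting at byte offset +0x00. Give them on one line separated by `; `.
cmpi r3, $44; bnz $4

[00] ec e0 → 0xe0ec
  op=0xe0ec>>10=0x38 ⇒ cmpi (RI)
  rd@[9:6]=0x3 ⇒ r3
  imm@[5:0]=0x2c ⇒ $44
[02] 04 b4 → 0xb404
  op=0xb404>>10=0x2d ⇒ bnz (J)
  imm@[9:0]=0x4 ⇒ $4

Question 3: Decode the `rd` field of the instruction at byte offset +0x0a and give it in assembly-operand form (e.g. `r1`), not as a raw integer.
r13

+0x0a: 62 17 ⇒ word 0x1762 (little)
  top 6b → 0x5 → sbi [RI]
  rd: (w>>6)&0xf=0xd → r13
  imm: (w>>0)&0x3f=0x22 → $34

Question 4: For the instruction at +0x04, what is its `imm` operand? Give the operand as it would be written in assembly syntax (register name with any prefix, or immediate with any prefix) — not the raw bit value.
@+04  little-endian(f6 b2) = 0xb2f6
  op=0xb2f6>>10=0x2c ⇒ adi (RI)
  rd: (w>>6)&0xf=0xb → r11
  imm: (w>>0)&0x3f=0x36 → $54

$54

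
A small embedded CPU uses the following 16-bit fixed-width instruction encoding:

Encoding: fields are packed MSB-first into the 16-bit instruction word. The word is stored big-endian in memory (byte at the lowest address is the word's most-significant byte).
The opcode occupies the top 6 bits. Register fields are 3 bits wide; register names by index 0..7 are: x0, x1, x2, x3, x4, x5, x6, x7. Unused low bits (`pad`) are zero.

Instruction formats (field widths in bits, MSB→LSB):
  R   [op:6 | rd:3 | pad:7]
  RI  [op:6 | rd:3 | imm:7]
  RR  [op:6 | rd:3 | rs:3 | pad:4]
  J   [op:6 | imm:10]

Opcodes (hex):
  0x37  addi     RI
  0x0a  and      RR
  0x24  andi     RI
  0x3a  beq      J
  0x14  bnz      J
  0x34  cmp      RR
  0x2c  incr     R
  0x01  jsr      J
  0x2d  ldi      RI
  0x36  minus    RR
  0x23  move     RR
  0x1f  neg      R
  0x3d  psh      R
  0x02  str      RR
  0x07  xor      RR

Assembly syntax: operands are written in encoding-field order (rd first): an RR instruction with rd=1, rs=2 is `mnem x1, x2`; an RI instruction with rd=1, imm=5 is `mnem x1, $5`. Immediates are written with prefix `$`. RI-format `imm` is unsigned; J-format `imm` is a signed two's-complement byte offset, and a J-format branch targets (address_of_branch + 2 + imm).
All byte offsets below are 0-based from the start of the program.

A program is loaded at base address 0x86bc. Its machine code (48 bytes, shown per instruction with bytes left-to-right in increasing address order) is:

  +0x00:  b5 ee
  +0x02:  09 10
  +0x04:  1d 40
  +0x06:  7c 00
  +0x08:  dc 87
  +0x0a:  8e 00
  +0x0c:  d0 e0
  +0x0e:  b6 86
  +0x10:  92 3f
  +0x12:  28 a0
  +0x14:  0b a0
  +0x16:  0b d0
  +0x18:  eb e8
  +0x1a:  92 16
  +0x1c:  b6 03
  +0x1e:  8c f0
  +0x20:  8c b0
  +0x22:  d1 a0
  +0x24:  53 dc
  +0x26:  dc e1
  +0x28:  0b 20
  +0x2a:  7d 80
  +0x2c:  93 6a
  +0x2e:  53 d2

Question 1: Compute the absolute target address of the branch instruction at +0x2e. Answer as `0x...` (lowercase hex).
0x86be

+0x2e: 53 d2 ⇒ word 0x53d2 (big)
  top 6b → 0x14 → bnz [J]
  imm: (w>>0)&0x3ff=0x3d2 (s10→-46) → $-46
  target = base 0x86bc + off 0x2e + 2 + imm -46 = 0x86be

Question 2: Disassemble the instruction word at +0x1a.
andi x4, $22

[1a] 92 16 → 0x9216
  opcode bits[15:10]=0x24: andi/RI
  [9:7] rd=4 = x4
  [6:0] imm=22 = $22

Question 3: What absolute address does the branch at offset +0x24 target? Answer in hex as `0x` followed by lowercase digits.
0x86be

+0x24: 53 dc ⇒ word 0x53dc (big)
  opcode bits[15:10]=0x14: bnz/J
  imm: (w>>0)&0x3ff=0x3dc (s10→-36) → $-36
  target = base 0x86bc + off 0x24 + 2 + imm -36 = 0x86be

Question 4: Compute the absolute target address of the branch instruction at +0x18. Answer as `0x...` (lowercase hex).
@+18  big-endian(eb e8) = 0xebe8
  op=0xebe8>>10=0x3a ⇒ beq (J)
  [9:0] imm=1000 (s10→-24) = $-24
  target = base 0x86bc + off 0x18 + 2 + imm -24 = 0x86be

0x86be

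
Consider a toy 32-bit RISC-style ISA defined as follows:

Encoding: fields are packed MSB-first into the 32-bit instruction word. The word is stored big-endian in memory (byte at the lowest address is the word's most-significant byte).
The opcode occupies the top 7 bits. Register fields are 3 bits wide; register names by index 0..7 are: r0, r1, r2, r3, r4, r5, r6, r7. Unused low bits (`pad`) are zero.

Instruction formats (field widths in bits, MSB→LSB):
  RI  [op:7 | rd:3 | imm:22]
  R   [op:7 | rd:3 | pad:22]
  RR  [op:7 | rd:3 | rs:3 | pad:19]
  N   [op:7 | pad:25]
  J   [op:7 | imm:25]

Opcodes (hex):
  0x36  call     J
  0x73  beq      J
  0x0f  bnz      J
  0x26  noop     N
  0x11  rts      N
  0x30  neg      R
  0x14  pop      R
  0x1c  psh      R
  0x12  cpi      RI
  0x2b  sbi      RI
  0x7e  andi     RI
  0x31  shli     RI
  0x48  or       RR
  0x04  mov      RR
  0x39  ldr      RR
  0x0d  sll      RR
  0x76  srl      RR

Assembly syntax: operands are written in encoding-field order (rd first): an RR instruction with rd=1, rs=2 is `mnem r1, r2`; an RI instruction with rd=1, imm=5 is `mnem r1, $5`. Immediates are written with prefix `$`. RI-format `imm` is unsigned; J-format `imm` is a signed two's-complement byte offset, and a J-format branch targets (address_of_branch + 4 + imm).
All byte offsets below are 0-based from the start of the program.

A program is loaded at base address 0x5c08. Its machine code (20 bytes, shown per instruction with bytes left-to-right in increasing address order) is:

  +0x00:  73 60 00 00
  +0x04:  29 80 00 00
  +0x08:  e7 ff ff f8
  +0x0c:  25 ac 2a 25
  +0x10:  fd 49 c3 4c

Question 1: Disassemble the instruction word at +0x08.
beq $-8

off 0x08: read e7 ff ff f8 as big → 0xe7fffff8
  top 7b → 0x73 → beq [J]
  [24:0] imm=33554424 (s25→-8) = $-8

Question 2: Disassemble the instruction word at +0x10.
@+10  big-endian(fd 49 c3 4c) = 0xfd49c34c
  top 7b → 0x7e → andi [RI]
  [24:22] rd=5 = r5
  [21:0] imm=639820 = $639820

andi r5, $639820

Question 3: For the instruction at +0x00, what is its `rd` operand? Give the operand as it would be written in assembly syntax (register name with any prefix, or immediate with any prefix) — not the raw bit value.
@+00  big-endian(73 60 00 00) = 0x73600000
  op=0x73600000>>25=0x39 ⇒ ldr (RR)
  rd@[24:22]=0x5 ⇒ r5
  rs@[21:19]=0x4 ⇒ r4

r5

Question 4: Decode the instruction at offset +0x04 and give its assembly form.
@+04  big-endian(29 80 00 00) = 0x29800000
  op=0x29800000>>25=0x14 ⇒ pop (R)
  [24:22] rd=6 = r6

pop r6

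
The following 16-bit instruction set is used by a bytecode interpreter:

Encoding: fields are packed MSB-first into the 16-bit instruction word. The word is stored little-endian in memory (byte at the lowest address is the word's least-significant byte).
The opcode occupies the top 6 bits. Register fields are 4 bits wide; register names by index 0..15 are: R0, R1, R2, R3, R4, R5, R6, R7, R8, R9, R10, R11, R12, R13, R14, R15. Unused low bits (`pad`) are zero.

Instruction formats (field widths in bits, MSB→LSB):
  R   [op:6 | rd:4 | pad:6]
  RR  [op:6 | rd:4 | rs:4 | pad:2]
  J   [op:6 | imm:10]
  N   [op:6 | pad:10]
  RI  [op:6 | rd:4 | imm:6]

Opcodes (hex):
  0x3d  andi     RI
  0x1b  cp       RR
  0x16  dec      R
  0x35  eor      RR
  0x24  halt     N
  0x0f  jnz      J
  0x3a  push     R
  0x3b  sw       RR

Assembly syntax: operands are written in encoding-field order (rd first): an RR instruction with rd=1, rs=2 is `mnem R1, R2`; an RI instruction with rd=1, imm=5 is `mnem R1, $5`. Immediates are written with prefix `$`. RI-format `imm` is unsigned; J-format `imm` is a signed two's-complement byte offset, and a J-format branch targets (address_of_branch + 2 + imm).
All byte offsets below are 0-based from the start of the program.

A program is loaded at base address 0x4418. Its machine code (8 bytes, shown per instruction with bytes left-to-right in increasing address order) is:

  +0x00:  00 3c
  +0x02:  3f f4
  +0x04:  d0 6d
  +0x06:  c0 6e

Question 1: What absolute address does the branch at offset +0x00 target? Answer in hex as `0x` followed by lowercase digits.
+0x00: 00 3c ⇒ word 0x3c00 (little)
  op=0x3c00>>10=0xf ⇒ jnz (J)
  imm@[9:0]=0x0 ⇒ $0
  target = base 0x4418 + off 0x00 + 2 + imm 0 = 0x441a

0x441a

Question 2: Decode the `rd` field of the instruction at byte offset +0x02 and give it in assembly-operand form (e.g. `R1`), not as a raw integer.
R0

+0x02: 3f f4 ⇒ word 0xf43f (little)
  opcode bits[15:10]=0x3d: andi/RI
  rd@[9:6]=0x0 ⇒ R0
  imm@[5:0]=0x3f ⇒ $63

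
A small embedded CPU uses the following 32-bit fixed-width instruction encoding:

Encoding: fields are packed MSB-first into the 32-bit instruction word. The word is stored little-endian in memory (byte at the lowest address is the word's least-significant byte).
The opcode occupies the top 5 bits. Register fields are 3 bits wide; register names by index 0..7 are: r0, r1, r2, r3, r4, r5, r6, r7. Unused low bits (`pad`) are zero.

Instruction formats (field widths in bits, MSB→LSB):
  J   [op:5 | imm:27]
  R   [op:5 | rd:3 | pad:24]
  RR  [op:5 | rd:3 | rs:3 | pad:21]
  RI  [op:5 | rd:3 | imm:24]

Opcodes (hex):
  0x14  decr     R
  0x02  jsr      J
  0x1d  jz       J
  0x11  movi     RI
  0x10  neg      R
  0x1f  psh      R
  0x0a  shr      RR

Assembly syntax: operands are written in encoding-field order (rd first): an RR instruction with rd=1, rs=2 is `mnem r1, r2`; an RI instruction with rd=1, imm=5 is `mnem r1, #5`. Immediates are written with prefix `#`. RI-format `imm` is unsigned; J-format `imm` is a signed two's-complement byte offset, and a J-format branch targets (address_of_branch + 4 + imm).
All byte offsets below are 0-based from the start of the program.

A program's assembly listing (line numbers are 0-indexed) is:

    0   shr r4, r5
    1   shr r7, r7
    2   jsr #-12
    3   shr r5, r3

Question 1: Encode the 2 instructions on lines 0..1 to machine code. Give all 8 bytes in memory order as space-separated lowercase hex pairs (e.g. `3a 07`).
line 0 (shr): pack op=0xa:5|rd=4:3|rs=5:3|pad=0:21 = 0x54a00000; little→ 00 00 a0 54
line 1 (shr): pack op=0xa:5|rd=7:3|rs=7:3|pad=0:21 = 0x57e00000; little→ 00 00 e0 57

00 00 a0 54 00 00 e0 57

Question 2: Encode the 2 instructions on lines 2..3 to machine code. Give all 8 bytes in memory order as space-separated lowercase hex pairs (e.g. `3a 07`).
f4 ff ff 17 00 00 60 55

2. jsr fields op=0x2:5|imm=-12:27 → word 17fffff4h → f4 ff ff 17
3. shr fields op=0xa:5|rd=5:3|rs=3:3|pad=0:21 → word 55600000h → 00 00 60 55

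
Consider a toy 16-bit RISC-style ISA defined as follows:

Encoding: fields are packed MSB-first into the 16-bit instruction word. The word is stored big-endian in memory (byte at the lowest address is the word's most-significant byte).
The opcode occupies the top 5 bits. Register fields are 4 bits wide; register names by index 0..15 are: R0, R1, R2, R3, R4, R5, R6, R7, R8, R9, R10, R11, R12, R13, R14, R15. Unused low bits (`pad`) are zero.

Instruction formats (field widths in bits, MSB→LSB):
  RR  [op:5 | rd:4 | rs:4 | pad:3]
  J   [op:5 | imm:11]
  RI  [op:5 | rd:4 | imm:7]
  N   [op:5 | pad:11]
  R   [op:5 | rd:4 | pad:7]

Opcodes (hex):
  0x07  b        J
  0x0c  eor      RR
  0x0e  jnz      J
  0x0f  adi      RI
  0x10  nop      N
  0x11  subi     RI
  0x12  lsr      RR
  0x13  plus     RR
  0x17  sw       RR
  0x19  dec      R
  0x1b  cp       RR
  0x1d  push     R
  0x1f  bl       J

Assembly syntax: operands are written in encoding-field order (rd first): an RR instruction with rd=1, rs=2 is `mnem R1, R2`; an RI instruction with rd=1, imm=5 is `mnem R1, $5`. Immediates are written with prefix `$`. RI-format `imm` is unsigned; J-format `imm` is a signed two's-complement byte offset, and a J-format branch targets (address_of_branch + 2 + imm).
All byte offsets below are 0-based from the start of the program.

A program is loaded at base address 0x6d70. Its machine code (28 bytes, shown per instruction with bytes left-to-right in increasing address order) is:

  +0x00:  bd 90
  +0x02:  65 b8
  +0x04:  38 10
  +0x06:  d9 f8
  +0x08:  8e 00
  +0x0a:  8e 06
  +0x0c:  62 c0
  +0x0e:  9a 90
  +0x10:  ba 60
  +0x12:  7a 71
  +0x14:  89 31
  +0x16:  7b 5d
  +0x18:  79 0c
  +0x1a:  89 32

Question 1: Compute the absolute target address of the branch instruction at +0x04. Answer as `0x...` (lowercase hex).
[04] 38 10 → 0x3810
  top 5b → 0x7 → b [J]
  [10:0] imm=16 = $16
  target = base 0x6d70 + off 0x04 + 2 + imm 16 = 0x6d86

0x6d86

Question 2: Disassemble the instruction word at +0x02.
eor R11, R7

off 0x02: read 65 b8 as big → 0x65b8
  opcode bits[15:11]=0xc: eor/RR
  rd: (w>>7)&0xf=0xb → R11
  rs: (w>>3)&0xf=0x7 → R7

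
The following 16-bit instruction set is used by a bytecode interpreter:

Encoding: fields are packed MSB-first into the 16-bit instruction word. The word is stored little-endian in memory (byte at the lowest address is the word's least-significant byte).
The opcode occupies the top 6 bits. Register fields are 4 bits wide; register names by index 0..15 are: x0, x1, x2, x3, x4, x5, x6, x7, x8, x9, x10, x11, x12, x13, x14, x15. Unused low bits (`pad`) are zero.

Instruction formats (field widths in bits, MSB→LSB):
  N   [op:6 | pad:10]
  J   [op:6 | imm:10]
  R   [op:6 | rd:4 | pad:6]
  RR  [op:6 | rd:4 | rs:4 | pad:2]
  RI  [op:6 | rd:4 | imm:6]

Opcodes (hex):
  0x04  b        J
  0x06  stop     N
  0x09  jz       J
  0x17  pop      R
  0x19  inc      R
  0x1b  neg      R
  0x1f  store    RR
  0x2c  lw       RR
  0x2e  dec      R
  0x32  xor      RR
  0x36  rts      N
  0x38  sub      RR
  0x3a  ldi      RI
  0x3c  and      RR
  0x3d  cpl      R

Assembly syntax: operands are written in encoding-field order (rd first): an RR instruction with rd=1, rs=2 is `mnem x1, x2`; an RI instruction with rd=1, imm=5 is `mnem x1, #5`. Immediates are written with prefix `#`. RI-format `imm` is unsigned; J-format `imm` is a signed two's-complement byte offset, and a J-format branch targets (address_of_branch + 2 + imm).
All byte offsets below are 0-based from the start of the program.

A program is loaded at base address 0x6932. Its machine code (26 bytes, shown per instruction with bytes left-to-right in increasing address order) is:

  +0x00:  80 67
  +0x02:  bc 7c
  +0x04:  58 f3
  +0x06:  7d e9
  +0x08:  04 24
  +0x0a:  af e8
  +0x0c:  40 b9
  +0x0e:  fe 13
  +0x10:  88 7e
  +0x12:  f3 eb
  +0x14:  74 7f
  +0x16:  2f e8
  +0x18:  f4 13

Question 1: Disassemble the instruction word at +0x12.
ldi x15, #51

@+12  little-endian(f3 eb) = 0xebf3
  top 6b → 0x3a → ldi [RI]
  rd@[9:6]=0xf ⇒ x15
  imm@[5:0]=0x33 ⇒ #51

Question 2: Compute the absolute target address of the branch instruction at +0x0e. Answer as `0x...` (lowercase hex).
0x6940

off 0x0e: read fe 13 as little → 0x13fe
  op=0x13fe>>10=0x4 ⇒ b (J)
  [9:0] imm=1022 (s10→-2) = #-2
  target = base 0x6932 + off 0x0e + 2 + imm -2 = 0x6940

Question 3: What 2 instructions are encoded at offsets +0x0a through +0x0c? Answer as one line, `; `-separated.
ldi x2, #47; dec x5

+0x0a: af e8 ⇒ word 0xe8af (little)
  opcode bits[15:10]=0x3a: ldi/RI
  rd@[9:6]=0x2 ⇒ x2
  imm@[5:0]=0x2f ⇒ #47
+0x0c: 40 b9 ⇒ word 0xb940 (little)
  opcode bits[15:10]=0x2e: dec/R
  rd@[9:6]=0x5 ⇒ x5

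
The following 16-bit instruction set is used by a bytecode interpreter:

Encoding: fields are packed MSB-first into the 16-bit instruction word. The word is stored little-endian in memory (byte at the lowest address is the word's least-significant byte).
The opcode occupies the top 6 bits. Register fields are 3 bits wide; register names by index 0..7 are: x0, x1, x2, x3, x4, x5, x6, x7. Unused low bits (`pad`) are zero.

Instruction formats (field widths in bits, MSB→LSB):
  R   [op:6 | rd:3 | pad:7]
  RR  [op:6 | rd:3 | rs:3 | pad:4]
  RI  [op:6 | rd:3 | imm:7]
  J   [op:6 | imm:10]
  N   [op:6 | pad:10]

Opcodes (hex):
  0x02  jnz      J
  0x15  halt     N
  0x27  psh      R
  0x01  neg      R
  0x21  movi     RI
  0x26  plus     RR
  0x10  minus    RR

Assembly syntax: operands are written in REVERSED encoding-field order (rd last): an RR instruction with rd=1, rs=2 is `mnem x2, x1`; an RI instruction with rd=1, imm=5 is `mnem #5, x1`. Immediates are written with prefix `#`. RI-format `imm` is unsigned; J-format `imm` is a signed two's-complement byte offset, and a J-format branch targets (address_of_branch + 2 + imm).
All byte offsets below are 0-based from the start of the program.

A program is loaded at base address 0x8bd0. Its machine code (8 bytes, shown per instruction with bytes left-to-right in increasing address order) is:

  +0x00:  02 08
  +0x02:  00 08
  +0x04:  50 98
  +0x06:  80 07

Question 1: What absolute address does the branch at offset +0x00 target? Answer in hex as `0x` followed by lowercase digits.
@+00  little-endian(02 08) = 0x0802
  op=0x0802>>10=0x2 ⇒ jnz (J)
  [9:0] imm=2 = #2
  target = base 0x8bd0 + off 0x00 + 2 + imm 2 = 0x8bd4

0x8bd4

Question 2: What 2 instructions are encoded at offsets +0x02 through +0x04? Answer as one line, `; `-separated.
@+02  little-endian(00 08) = 0x0800
  top 6b → 0x2 → jnz [J]
  imm@[9:0]=0x0 ⇒ #0
@+04  little-endian(50 98) = 0x9850
  top 6b → 0x26 → plus [RR]
  rd@[9:7]=0x0 ⇒ x0
  rs@[6:4]=0x5 ⇒ x5

jnz #0; plus x5, x0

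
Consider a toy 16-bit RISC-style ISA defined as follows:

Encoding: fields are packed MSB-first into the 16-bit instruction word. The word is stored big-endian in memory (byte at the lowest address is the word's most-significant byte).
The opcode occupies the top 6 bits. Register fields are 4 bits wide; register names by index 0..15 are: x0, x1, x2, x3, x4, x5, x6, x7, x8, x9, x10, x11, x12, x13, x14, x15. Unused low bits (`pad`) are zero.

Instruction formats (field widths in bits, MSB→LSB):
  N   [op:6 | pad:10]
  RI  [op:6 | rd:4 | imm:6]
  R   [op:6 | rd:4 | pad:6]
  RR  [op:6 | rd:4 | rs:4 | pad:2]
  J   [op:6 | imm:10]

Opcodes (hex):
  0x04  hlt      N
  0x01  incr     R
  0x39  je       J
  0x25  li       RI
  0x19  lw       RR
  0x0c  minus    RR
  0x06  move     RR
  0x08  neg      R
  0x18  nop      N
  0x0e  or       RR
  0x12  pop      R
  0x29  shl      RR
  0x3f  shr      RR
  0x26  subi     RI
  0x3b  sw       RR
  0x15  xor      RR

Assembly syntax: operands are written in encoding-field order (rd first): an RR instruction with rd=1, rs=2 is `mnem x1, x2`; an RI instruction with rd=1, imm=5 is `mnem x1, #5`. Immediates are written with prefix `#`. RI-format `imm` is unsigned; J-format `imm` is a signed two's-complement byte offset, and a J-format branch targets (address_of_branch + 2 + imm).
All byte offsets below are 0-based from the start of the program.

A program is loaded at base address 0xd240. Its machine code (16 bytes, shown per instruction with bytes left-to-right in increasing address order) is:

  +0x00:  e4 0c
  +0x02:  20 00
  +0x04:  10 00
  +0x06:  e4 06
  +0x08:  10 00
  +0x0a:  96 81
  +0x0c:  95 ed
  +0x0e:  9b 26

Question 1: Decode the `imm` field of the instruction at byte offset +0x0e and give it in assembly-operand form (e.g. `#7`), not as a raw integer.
#38

+0x0e: 9b 26 ⇒ word 0x9b26 (big)
  top 6b → 0x26 → subi [RI]
  rd@[9:6]=0xc ⇒ x12
  imm@[5:0]=0x26 ⇒ #38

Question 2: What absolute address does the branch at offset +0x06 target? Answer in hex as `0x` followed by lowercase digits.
0xd24e

+0x06: e4 06 ⇒ word 0xe406 (big)
  op=0xe406>>10=0x39 ⇒ je (J)
  imm: (w>>0)&0x3ff=0x6 → #6
  target = base 0xd240 + off 0x06 + 2 + imm 6 = 0xd24e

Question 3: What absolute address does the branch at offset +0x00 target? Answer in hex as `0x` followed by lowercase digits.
0xd24e

off 0x00: read e4 0c as big → 0xe40c
  opcode bits[15:10]=0x39: je/J
  imm: (w>>0)&0x3ff=0xc → #12
  target = base 0xd240 + off 0x00 + 2 + imm 12 = 0xd24e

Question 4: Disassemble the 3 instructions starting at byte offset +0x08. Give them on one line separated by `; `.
[08] 10 00 → 0x1000
  top 6b → 0x4 → hlt [N]
[0a] 96 81 → 0x9681
  top 6b → 0x25 → li [RI]
  rd: (w>>6)&0xf=0xa → x10
  imm: (w>>0)&0x3f=0x1 → #1
[0c] 95 ed → 0x95ed
  top 6b → 0x25 → li [RI]
  rd: (w>>6)&0xf=0x7 → x7
  imm: (w>>0)&0x3f=0x2d → #45

hlt; li x10, #1; li x7, #45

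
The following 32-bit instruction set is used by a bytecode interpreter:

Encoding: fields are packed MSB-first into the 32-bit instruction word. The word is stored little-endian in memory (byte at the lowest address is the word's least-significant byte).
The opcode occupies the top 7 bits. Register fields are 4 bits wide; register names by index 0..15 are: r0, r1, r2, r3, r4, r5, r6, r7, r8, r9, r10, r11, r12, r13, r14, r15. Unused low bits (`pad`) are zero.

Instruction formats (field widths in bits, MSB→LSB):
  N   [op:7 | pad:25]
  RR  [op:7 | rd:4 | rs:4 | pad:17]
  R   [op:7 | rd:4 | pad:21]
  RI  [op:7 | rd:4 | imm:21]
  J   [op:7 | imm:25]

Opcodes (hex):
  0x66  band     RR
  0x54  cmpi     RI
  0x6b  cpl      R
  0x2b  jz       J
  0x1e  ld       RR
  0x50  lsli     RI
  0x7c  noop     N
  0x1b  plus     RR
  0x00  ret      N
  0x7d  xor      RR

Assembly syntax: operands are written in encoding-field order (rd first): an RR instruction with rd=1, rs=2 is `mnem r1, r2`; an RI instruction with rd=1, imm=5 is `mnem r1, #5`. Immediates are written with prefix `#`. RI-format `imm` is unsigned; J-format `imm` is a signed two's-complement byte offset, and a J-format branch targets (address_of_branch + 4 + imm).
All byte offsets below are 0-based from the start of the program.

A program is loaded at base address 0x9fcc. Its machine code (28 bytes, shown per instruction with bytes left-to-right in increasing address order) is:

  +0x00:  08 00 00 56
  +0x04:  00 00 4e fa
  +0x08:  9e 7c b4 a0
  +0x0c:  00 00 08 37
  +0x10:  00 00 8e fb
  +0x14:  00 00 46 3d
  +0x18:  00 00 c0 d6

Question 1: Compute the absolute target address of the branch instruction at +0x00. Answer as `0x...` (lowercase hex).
@+00  little-endian(08 00 00 56) = 0x56000008
  op=0x56000008>>25=0x2b ⇒ jz (J)
  imm: (w>>0)&0x1ffffff=0x8 → #8
  target = base 0x9fcc + off 0x00 + 4 + imm 8 = 0x9fd8

0x9fd8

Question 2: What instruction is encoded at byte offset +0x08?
lsli r5, #1342622

+0x08: 9e 7c b4 a0 ⇒ word 0xa0b47c9e (little)
  op=0xa0b47c9e>>25=0x50 ⇒ lsli (RI)
  rd: (w>>21)&0xf=0x5 → r5
  imm: (w>>0)&0x1fffff=0x147c9e → #1342622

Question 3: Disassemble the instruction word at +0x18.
cpl r6

+0x18: 00 00 c0 d6 ⇒ word 0xd6c00000 (little)
  op=0xd6c00000>>25=0x6b ⇒ cpl (R)
  rd: (w>>21)&0xf=0x6 → r6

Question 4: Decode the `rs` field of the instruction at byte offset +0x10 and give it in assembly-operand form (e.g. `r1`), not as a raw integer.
r7

off 0x10: read 00 00 8e fb as little → 0xfb8e0000
  opcode bits[31:25]=0x7d: xor/RR
  rd@[24:21]=0xc ⇒ r12
  rs@[20:17]=0x7 ⇒ r7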